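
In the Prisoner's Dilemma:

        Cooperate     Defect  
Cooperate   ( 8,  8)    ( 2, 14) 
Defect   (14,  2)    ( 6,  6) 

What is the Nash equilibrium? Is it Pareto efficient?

(Defect, Defect) is NE; not Pareto efficient

Work:
Defect dominates Cooperate for both players:
If P2 cooperates: Defect (14) > Cooperate (8)
If P2 defects: Defect (6) > Cooperate (2)
NE: (Defect, Defect) with payoff (6, 6)
But (Cooperate, Cooperate) = (8, 8) Pareto dominates (6, 6)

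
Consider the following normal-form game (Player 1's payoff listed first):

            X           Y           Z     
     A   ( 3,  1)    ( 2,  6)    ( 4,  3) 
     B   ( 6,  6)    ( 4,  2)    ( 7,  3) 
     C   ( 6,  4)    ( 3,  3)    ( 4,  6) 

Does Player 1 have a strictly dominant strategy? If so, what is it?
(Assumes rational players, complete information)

No strictly dominant strategy exists for Player 1

Work:
A strategy strictly dominates another if it gives a strictly higher payoff against every opponent action. Compare each pair of P1's strategies column-by-column:
  A vs B: [3 vs 6, 2 vs 4, 4 vs 7] → A does not strictly dominate B (column X: 3 ≤ 6)
  A vs C: [3 vs 6, 2 vs 3, 4 vs 4] → A does not strictly dominate C (column X: 3 ≤ 6)
  B vs A: [6 vs 3, 4 vs 2, 7 vs 4] → B strictly dominates A
  B vs C: [6 vs 6, 4 vs 3, 7 vs 4] → B does not strictly dominate C (column X: 6 ≤ 6)
  C vs A: [6 vs 3, 3 vs 2, 4 vs 4] → C does not strictly dominate A (column Z: 4 ≤ 4)
  C vs B: [6 vs 6, 3 vs 4, 4 vs 7] → C does not strictly dominate B (column X: 6 ≤ 6)
No single strategy strictly dominates all others → no strictly dominant strategy.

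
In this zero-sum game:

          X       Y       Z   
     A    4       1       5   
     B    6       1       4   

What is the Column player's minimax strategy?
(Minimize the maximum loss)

Column should play Y, value = 1

Work:
Column player minimizes Row's maximum payoff:
Column X: max payoff to Row = 6
Column Y: max payoff to Row = 1
Column Z: max payoff to Row = 5
Minimum is 1, achieved by column Y.
Minimax strategy: Y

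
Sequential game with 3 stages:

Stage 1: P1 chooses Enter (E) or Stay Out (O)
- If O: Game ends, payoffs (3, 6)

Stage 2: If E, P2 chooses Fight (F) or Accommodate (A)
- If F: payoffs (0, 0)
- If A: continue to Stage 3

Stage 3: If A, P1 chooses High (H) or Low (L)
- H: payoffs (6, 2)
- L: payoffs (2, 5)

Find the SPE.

SPE: (E, A, H); Outcome (6, 2)

Work:
Stage 3: P1 chooses H (6 vs 2)
Stage 2: P2: F->0, A->2 (anticipating H). Choose A
Stage 1: P1: O->3, E->6 (anticipating A, H). Choose E
SPE path: E -> A -> H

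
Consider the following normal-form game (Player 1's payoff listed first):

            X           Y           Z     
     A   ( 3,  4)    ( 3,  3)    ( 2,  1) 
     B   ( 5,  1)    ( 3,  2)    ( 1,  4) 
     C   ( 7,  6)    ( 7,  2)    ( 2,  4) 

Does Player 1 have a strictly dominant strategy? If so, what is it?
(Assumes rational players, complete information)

No strictly dominant strategy exists for Player 1

Work:
A strategy strictly dominates another if it gives a strictly higher payoff against every opponent action. Compare each pair of P1's strategies column-by-column:
  A vs B: [3 vs 5, 3 vs 3, 2 vs 1] → A does not strictly dominate B (column X: 3 ≤ 5)
  A vs C: [3 vs 7, 3 vs 7, 2 vs 2] → A does not strictly dominate C (column X: 3 ≤ 7)
  B vs A: [5 vs 3, 3 vs 3, 1 vs 2] → B does not strictly dominate A (column Y: 3 ≤ 3)
  B vs C: [5 vs 7, 3 vs 7, 1 vs 2] → B does not strictly dominate C (column X: 5 ≤ 7)
  C vs A: [7 vs 3, 7 vs 3, 2 vs 2] → C does not strictly dominate A (column Z: 2 ≤ 2)
  C vs B: [7 vs 5, 7 vs 3, 2 vs 1] → C strictly dominates B
No single strategy strictly dominates all others → no strictly dominant strategy.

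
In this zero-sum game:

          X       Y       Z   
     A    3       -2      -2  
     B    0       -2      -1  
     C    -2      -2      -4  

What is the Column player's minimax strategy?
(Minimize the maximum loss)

Column should play Y, value = -2

Work:
Column player minimizes Row's maximum payoff:
Column X: max payoff to Row = 3
Column Y: max payoff to Row = -2
Column Z: max payoff to Row = -1
Minimum is -2, achieved by column Y.
Minimax strategy: Y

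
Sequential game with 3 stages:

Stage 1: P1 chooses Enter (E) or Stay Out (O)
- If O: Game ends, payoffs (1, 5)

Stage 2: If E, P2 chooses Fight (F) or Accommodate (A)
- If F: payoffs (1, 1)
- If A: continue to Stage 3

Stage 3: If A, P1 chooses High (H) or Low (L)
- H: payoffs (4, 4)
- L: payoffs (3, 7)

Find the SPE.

SPE: (E, A, H); Outcome (4, 4)

Work:
Stage 3: P1 chooses H (4 vs 3)
Stage 2: P2: F->1, A->4 (anticipating H). Choose A
Stage 1: P1: O->1, E->4 (anticipating A, H). Choose E
SPE path: E -> A -> H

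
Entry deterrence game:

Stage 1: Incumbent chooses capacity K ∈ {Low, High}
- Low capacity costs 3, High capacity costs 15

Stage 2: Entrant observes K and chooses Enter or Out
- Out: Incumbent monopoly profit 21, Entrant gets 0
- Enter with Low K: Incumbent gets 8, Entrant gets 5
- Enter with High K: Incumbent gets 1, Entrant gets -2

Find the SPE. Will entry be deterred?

SPE: (High, Enter|Low, Out|High); Entry deterred. Incumbent net profit = 6

Work:
After Low K: Entrant enters (5 > 0)
After High K: Entrant stays out (-2 < 0)
Incumbent: Low → 8−3=5, High → 21−15=6
Incumbent chooses High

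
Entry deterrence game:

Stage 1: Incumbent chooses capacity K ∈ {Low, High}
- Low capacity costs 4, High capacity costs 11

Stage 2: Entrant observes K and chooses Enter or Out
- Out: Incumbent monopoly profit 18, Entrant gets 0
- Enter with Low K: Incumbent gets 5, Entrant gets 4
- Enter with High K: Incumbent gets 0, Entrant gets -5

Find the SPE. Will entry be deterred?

SPE: (High, Enter|Low, Out|High); Entry deterred. Incumbent net profit = 7

Work:
After Low K: Entrant enters (4 > 0)
After High K: Entrant stays out (-5 < 0)
Incumbent: Low → 5−4=1, High → 18−11=7
Incumbent chooses High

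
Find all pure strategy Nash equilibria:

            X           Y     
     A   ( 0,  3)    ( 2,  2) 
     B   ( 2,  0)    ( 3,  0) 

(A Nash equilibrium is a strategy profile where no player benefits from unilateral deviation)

Nash equilibrium: (B, X), (B, Y)

Work:
Best responses:
  P1 vs X: payoffs [0, 2] → best response B (payoff 2)
  P1 vs Y: payoffs [2, 3] → best response B (payoff 3)
  P2 vs A: payoffs [3, 2] → best response X (payoff 3)
  P2 vs B: payoffs [0, 0] → best response X/Y (payoff 0)
Mutual best responses: (B,X), (B,Y) → Nash equilibria.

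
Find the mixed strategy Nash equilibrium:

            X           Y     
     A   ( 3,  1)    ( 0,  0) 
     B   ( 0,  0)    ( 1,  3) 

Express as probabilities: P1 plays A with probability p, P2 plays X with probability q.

p = 0.75, q = 0.25

Work:
Find probabilities that make opponent indifferent:
P2 chooses q to make P1 indifferent between A and B
P1 chooses p to make P2 indifferent between X and Y
Mixed NE: P1 plays (A: 0.75, B: 0.25), P2 plays (X: 0.25, Y: 0.75)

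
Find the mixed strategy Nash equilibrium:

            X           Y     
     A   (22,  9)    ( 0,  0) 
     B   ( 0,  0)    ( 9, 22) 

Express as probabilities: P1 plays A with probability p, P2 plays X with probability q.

p = 0.7097, q = 0.2903

Work:
Find probabilities that make opponent indifferent:
P2 chooses q to make P1 indifferent between A and B
P1 chooses p to make P2 indifferent between X and Y
Mixed NE: P1 plays (A: 0.7097, B: 0.2903), P2 plays (X: 0.2903, Y: 0.7097)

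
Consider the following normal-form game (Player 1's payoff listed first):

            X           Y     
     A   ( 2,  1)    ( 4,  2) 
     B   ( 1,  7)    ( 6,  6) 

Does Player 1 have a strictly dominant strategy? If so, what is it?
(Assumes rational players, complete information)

No strictly dominant strategy exists for Player 1

Work:
A strategy strictly dominates another if it gives a strictly higher payoff against every opponent action. Compare each pair of P1's strategies column-by-column:
  A vs B: [2 vs 1, 4 vs 6] → A does not strictly dominate B (column Y: 4 ≤ 6)
  B vs A: [1 vs 2, 6 vs 4] → B does not strictly dominate A (column X: 1 ≤ 2)
No single strategy strictly dominates all others → no strictly dominant strategy.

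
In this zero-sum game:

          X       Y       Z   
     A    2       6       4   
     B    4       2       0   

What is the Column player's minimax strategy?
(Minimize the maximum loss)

Column should play X or Z (all achieve the minimum), value = 4

Work:
Column player minimizes Row's maximum payoff:
Column X: max payoff to Row = 4
Column Y: max payoff to Row = 6
Column Z: max payoff to Row = 4
Minimum is 4, achieved by columns X, Z (tied).
Each of X or Z is a minimax strategy.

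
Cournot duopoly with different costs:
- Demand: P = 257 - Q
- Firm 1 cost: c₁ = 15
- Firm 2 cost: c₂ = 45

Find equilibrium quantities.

q₁* = 90.67, q₂* = 60.67

Work:
Reaction: q₁ = (257 - 15 - q₂)/2
Reaction: q₂ = (257 - 45 - q₁)/2
Solve simultaneously:
q₁* = (257 - 2×15 + 45)/3 = 90.67
q₂* = (257 - 2×45 + 15)/3 = 60.67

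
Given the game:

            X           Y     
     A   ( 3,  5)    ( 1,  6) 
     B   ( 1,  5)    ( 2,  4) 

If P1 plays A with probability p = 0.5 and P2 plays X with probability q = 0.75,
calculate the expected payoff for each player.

E[P1] = 1.875, E[P2] = 5.0

Work:
E[P1] = p·q·π₁(A,X) + p·(1-q)·π₁(A,Y) + (1-p)·q·π₁(B,X) + (1-p)·(1-q)·π₁(B,Y)
= 0.5·0.75·3 + 0.5·0.25·1 + 0.5·0.75·1 + 0.5·0.25·2
= 1.875

E[P2] = 5.0 (similar calculation)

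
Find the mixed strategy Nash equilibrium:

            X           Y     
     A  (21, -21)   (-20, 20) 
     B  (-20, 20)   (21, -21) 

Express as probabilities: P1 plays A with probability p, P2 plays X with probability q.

p = 0.5, q = 0.5

Work:
Find probabilities that make opponent indifferent:
P2 chooses q to make P1 indifferent between A and B
P1 chooses p to make P2 indifferent between X and Y
Mixed NE: P1 plays (A: 0.5, B: 0.5), P2 plays (X: 0.5, Y: 0.5)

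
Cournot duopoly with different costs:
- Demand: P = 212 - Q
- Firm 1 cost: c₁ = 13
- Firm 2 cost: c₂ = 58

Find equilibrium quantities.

q₁* = 81.33, q₂* = 36.33

Work:
Reaction: q₁ = (212 - 13 - q₂)/2
Reaction: q₂ = (212 - 58 - q₁)/2
Solve simultaneously:
q₁* = (212 - 2×13 + 58)/3 = 81.33
q₂* = (212 - 2×58 + 13)/3 = 36.33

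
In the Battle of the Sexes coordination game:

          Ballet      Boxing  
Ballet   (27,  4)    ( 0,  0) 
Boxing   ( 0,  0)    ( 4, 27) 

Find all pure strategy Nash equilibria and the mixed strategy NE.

Pure NE: (Ballet, Ballet) and (Boxing, Boxing); Mixed NE: p = 0.871, q = 0.129

Work:
Check pure NE:
(Ballet, Ballet): (27, 4) - no unilateral deviation beneficial
(Boxing, Boxing): (4, 27) - no unilateral deviation beneficial
Mixed NE: P1 plays Ballet with p = 0.871, P2 plays Ballet with q = 0.129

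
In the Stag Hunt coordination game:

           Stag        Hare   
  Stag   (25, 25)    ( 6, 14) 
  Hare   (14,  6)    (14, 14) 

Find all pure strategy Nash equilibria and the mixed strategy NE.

Pure NE: (Stag, Stag) and (Hare, Hare); Mixed NE: p = 0.4211, q = 0.4211

Work:
Check pure NE:
(Stag, Stag): (25, 25) - no unilateral deviation beneficial
(Hare, Hare): (14, 14) - no unilateral deviation beneficial
Mixed NE: P1 plays Stag with p = 0.4211, P2 plays Stag with q = 0.4211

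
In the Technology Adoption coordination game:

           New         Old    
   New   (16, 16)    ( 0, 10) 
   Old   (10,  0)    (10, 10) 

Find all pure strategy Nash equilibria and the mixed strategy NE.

Pure NE: (New, New) and (Old, Old); Mixed NE: p = 0.625, q = 0.625

Work:
Check pure NE:
(New, New): (16, 16) - no unilateral deviation beneficial
(Old, Old): (10, 10) - no unilateral deviation beneficial
Mixed NE: P1 plays New with p = 0.625, P2 plays New with q = 0.625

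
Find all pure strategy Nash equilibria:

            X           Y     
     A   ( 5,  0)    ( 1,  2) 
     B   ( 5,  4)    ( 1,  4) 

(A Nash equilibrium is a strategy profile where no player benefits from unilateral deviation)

Nash equilibrium: (A, Y), (B, X), (B, Y)

Work:
Best responses:
  P1 vs X: payoffs [5, 5] → best response A/B (payoff 5)
  P1 vs Y: payoffs [1, 1] → best response A/B (payoff 1)
  P2 vs A: payoffs [0, 2] → best response Y (payoff 2)
  P2 vs B: payoffs [4, 4] → best response X/Y (payoff 4)
Mutual best responses: (A,Y), (B,X), (B,Y) → Nash equilibria.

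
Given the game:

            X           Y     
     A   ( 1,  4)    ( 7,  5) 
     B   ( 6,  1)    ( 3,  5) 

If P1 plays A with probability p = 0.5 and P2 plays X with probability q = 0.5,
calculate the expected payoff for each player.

E[P1] = 4.25, E[P2] = 3.75

Work:
E[P1] = p·q·π₁(A,X) + p·(1-q)·π₁(A,Y) + (1-p)·q·π₁(B,X) + (1-p)·(1-q)·π₁(B,Y)
= 0.5·0.5·1 + 0.5·0.5·7 + 0.5·0.5·6 + 0.5·0.5·3
= 4.25

E[P2] = 3.75 (similar calculation)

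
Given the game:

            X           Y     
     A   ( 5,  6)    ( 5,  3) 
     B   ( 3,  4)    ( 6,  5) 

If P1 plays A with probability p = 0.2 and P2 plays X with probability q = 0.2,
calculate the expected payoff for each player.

E[P1] = 5.32, E[P2] = 4.56

Work:
E[P1] = p·q·π₁(A,X) + p·(1-q)·π₁(A,Y) + (1-p)·q·π₁(B,X) + (1-p)·(1-q)·π₁(B,Y)
= 0.2·0.2·5 + 0.2·0.8·5 + 0.8·0.2·3 + 0.8·0.8·6
= 5.32

E[P2] = 4.56 (similar calculation)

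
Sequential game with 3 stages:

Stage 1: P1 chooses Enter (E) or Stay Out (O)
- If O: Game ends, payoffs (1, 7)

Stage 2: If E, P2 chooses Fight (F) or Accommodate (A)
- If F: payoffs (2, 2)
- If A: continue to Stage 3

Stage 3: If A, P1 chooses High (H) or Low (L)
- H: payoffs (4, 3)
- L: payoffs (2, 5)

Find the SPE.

SPE: (E, A, H); Outcome (4, 3)

Work:
Stage 3: P1 chooses H (4 vs 2)
Stage 2: P2: F->2, A->3 (anticipating H). Choose A
Stage 1: P1: O->1, E->4 (anticipating A, H). Choose E
SPE path: E -> A -> H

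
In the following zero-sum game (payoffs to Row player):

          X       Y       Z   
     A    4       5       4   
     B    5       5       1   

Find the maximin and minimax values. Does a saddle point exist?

Maximin = 4, Minimax = 4, Saddle: True

Work:
Row minimums: [4, 1] → maximin = 4
Column maximums: [5, 5, 4] → minimax = 4
Saddle point exists! Game value = 4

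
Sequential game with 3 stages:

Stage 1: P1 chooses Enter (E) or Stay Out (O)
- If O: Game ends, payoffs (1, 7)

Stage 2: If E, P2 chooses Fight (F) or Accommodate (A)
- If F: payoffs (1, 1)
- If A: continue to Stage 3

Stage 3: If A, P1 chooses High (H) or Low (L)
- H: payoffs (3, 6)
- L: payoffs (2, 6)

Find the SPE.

SPE: (E, A, H); Outcome (3, 6)

Work:
Stage 3: P1 chooses H (3 vs 2)
Stage 2: P2: F->1, A->6 (anticipating H). Choose A
Stage 1: P1: O->1, E->3 (anticipating A, H). Choose E
SPE path: E -> A -> H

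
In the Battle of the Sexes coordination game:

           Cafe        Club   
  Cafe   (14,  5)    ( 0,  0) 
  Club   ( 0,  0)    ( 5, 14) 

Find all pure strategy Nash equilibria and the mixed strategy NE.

Pure NE: (Cafe, Cafe) and (Club, Club); Mixed NE: p = 0.7368, q = 0.2632

Work:
Check pure NE:
(Cafe, Cafe): (14, 5) - no unilateral deviation beneficial
(Club, Club): (5, 14) - no unilateral deviation beneficial
Mixed NE: P1 plays Cafe with p = 0.7368, P2 plays Cafe with q = 0.2632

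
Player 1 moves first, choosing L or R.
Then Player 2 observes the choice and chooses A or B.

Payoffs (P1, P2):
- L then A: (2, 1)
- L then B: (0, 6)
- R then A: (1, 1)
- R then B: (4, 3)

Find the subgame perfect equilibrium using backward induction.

P1 plays R, P2 plays B after L and B after R; Payoff (4, 3)

Work:
Backward induction:
After L: P2 chooses B → P1 gets 0
After R: P2 chooses B → P1 gets 4
P1 chooses R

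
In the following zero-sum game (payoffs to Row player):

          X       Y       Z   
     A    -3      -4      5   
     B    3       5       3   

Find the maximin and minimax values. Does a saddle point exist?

Maximin = 3, Minimax = 3, Saddle: True

Work:
Row minimums: [-4, 3] → maximin = 3
Column maximums: [3, 5, 5] → minimax = 3
Saddle point exists! Game value = 3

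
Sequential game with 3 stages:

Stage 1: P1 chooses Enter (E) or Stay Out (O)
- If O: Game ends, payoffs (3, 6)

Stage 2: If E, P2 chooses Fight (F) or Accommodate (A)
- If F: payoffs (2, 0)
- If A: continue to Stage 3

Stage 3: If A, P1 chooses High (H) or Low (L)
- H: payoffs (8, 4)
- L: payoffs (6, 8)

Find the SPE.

SPE: (E, A, H); Outcome (8, 4)

Work:
Stage 3: P1 chooses H (8 vs 6)
Stage 2: P2: F->0, A->4 (anticipating H). Choose A
Stage 1: P1: O->3, E->8 (anticipating A, H). Choose E
SPE path: E -> A -> H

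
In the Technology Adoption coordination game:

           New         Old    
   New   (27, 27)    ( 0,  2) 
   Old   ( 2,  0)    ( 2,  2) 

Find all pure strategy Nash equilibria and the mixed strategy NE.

Pure NE: (New, New) and (Old, Old); Mixed NE: p = 0.0741, q = 0.0741

Work:
Check pure NE:
(New, New): (27, 27) - no unilateral deviation beneficial
(Old, Old): (2, 2) - no unilateral deviation beneficial
Mixed NE: P1 plays New with p = 0.0741, P2 plays New with q = 0.0741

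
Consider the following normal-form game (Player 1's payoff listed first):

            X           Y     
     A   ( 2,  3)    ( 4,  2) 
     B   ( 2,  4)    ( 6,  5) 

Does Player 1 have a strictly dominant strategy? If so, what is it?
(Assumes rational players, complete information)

No strictly dominant strategy exists for Player 1

Work:
A strategy strictly dominates another if it gives a strictly higher payoff against every opponent action. Compare each pair of P1's strategies column-by-column:
  A vs B: [2 vs 2, 4 vs 6] → A does not strictly dominate B (column X: 2 ≤ 2)
  B vs A: [2 vs 2, 6 vs 4] → B does not strictly dominate A (column X: 2 ≤ 2)
No single strategy strictly dominates all others → no strictly dominant strategy.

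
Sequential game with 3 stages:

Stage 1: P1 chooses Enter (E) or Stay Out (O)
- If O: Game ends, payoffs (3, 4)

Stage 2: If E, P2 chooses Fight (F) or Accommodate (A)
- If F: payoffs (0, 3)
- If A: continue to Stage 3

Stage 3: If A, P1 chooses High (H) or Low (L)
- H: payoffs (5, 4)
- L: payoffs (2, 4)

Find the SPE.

SPE: (E, A, H); Outcome (5, 4)

Work:
Stage 3: P1 chooses H (5 vs 2)
Stage 2: P2: F->3, A->4 (anticipating H). Choose A
Stage 1: P1: O->3, E->5 (anticipating A, H). Choose E
SPE path: E -> A -> H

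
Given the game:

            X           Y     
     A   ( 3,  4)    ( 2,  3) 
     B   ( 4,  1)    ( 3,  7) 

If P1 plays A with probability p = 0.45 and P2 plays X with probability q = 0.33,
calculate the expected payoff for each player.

E[P1] = 2.88, E[P2] = 4.2595

Work:
E[P1] = p·q·π₁(A,X) + p·(1-q)·π₁(A,Y) + (1-p)·q·π₁(B,X) + (1-p)·(1-q)·π₁(B,Y)
= 0.45·0.33·3 + 0.45·0.67·2 + 0.55·0.33·4 + 0.55·0.67·3
= 2.88

E[P2] = 4.2595 (similar calculation)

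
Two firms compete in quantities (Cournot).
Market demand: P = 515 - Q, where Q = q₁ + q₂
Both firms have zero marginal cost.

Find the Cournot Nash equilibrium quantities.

q₁* = q₂* = 171.67; P* = 171.67

Work:
Profit: π_i = P·q_i = (a - q_i - q_j)·q_i
FOC: ∂π_i/∂q_i = a - 2q_i - q_j = 0
Reaction function: q_i = (515 - q_j)/2
Symmetry: q* = 515/3 = 171.67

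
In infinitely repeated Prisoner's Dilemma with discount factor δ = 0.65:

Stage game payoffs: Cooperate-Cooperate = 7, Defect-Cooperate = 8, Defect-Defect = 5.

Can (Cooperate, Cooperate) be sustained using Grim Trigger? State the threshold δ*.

δ* = 0.3333; since δ = 0.65 ≥ 0.3333, cooperation can be sustained

Work:
For Grim Trigger:
Cooperate forever: 7/(1-δ)
Defect then punished: 8 + 5·δ/(1-δ)
Need: 7/(1-δ) ≥ 8 + 5·δ/(1-δ)
Solving: δ ≥ (T-R)/(T-P) = (8-7)/(8-5) = 0.3333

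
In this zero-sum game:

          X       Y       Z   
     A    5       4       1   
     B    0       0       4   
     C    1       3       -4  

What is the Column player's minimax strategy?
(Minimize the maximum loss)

Column should play Y or Z (all achieve the minimum), value = 4

Work:
Column player minimizes Row's maximum payoff:
Column X: max payoff to Row = 5
Column Y: max payoff to Row = 4
Column Z: max payoff to Row = 4
Minimum is 4, achieved by columns Y, Z (tied).
Each of Y or Z is a minimax strategy.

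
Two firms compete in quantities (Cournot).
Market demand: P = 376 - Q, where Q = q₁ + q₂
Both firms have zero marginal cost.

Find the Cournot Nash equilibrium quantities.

q₁* = q₂* = 125.33; P* = 125.33

Work:
Profit: π_i = P·q_i = (a - q_i - q_j)·q_i
FOC: ∂π_i/∂q_i = a - 2q_i - q_j = 0
Reaction function: q_i = (376 - q_j)/2
Symmetry: q* = 376/3 = 125.33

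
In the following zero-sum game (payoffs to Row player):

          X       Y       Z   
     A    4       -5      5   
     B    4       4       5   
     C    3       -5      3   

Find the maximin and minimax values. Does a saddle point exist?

Maximin = 4, Minimax = 4, Saddle: True

Work:
Row minimums: [-5, 4, -5] → maximin = 4
Column maximums: [4, 4, 5] → minimax = 4
Saddle point exists! Game value = 4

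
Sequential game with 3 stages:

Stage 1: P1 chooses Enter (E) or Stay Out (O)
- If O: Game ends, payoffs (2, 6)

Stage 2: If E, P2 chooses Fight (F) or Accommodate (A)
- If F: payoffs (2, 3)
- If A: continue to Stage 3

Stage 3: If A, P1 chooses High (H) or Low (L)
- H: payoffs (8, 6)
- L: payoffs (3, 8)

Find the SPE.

SPE: (E, A, H); Outcome (8, 6)

Work:
Stage 3: P1 chooses H (8 vs 3)
Stage 2: P2: F->3, A->6 (anticipating H). Choose A
Stage 1: P1: O->2, E->8 (anticipating A, H). Choose E
SPE path: E -> A -> H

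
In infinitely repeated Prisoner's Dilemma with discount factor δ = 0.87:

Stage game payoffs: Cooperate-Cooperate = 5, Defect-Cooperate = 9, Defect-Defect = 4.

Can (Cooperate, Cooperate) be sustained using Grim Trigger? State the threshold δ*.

δ* = 0.8; since δ = 0.87 ≥ 0.8, cooperation can be sustained

Work:
For Grim Trigger:
Cooperate forever: 5/(1-δ)
Defect then punished: 9 + 4·δ/(1-δ)
Need: 5/(1-δ) ≥ 9 + 4·δ/(1-δ)
Solving: δ ≥ (T-R)/(T-P) = (9-5)/(9-4) = 0.8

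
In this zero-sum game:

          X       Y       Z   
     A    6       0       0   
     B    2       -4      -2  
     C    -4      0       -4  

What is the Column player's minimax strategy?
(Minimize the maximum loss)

Column should play Y or Z (all achieve the minimum), value = 0

Work:
Column player minimizes Row's maximum payoff:
Column X: max payoff to Row = 6
Column Y: max payoff to Row = 0
Column Z: max payoff to Row = 0
Minimum is 0, achieved by columns Y, Z (tied).
Each of Y or Z is a minimax strategy.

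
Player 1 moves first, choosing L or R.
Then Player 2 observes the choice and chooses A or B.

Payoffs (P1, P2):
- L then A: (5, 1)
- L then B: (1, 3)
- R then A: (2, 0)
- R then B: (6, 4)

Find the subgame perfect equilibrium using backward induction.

P1 plays R, P2 plays B after L and B after R; Payoff (6, 4)

Work:
Backward induction:
After L: P2 chooses B → P1 gets 1
After R: P2 chooses B → P1 gets 6
P1 chooses R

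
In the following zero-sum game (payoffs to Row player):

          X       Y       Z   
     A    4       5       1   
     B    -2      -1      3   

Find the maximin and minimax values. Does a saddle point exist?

Maximin = 1, Minimax = 3, Saddle: False

Work:
Row minimums: [1, -2] → maximin = 1
Column maximums: [4, 5, 3] → minimax = 3
No saddle point (maximin ≠ minimax). Mixed strategy needed.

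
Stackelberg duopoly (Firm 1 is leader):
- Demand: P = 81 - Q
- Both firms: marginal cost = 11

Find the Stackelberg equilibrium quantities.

q₁* (leader) = 35.0, q₂* (follower) = 17.5

Work:
Follower's reaction: q₂ = (a - c - q₁)/2
Leader substitutes: π₁ = q₁·(a - q₁ - (a-c-q₁)/2 - c)
FOC: q₁* = (81 - 11)/2 = 35.00
Then: q₂* = (81 - 11 - 35.0)/2 = 17.50
Leader has first-mover advantage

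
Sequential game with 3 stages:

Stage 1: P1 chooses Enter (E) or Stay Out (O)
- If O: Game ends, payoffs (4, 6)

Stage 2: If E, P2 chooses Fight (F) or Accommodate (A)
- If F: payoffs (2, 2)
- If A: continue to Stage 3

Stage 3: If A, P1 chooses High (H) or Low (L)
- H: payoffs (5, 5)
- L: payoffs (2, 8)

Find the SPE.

SPE: (E, A, H); Outcome (5, 5)

Work:
Stage 3: P1 chooses H (5 vs 2)
Stage 2: P2: F->2, A->5 (anticipating H). Choose A
Stage 1: P1: O->4, E->5 (anticipating A, H). Choose E
SPE path: E -> A -> H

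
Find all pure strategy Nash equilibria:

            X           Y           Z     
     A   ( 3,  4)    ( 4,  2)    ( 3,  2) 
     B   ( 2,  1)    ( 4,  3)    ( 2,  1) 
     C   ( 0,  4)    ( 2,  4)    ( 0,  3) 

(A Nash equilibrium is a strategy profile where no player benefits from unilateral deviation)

Nash equilibrium: (A, X), (B, Y)

Work:
Best responses:
  P1 vs X: payoffs [3, 2, 0] → best response A (payoff 3)
  P1 vs Y: payoffs [4, 4, 2] → best response A/B (payoff 4)
  P1 vs Z: payoffs [3, 2, 0] → best response A (payoff 3)
  P2 vs A: payoffs [4, 2, 2] → best response X (payoff 4)
  P2 vs B: payoffs [1, 3, 1] → best response Y (payoff 3)
  P2 vs C: payoffs [4, 4, 3] → best response X/Y (payoff 4)
Mutual best responses: (A,X), (B,Y) → Nash equilibria.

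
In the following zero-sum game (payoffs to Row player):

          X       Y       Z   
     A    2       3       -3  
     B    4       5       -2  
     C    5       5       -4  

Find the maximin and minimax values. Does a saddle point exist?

Maximin = -2, Minimax = -2, Saddle: True

Work:
Row minimums: [-3, -2, -4] → maximin = -2
Column maximums: [5, 5, -2] → minimax = -2
Saddle point exists! Game value = -2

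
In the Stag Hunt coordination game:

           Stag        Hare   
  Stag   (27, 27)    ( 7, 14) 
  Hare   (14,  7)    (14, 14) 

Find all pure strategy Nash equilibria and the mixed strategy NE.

Pure NE: (Stag, Stag) and (Hare, Hare); Mixed NE: p = 0.35, q = 0.35

Work:
Check pure NE:
(Stag, Stag): (27, 27) - no unilateral deviation beneficial
(Hare, Hare): (14, 14) - no unilateral deviation beneficial
Mixed NE: P1 plays Stag with p = 0.35, P2 plays Stag with q = 0.35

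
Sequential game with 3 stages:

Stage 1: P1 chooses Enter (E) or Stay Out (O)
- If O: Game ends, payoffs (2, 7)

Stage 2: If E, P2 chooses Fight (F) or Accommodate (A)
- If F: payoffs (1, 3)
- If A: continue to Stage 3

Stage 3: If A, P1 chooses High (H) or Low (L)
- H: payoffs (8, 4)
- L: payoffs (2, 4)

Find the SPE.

SPE: (E, A, H); Outcome (8, 4)

Work:
Stage 3: P1 chooses H (8 vs 2)
Stage 2: P2: F->3, A->4 (anticipating H). Choose A
Stage 1: P1: O->2, E->8 (anticipating A, H). Choose E
SPE path: E -> A -> H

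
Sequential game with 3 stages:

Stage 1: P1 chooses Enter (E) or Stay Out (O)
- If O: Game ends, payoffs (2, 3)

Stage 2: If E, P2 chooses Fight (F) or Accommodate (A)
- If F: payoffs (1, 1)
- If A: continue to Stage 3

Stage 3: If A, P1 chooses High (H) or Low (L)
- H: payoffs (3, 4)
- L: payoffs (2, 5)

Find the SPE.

SPE: (E, A, H); Outcome (3, 4)

Work:
Stage 3: P1 chooses H (3 vs 2)
Stage 2: P2: F->1, A->4 (anticipating H). Choose A
Stage 1: P1: O->2, E->3 (anticipating A, H). Choose E
SPE path: E -> A -> H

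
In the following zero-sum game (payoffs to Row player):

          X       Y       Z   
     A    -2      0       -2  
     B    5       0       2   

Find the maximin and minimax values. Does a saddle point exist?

Maximin = 0, Minimax = 0, Saddle: True

Work:
Row minimums: [-2, 0] → maximin = 0
Column maximums: [5, 0, 2] → minimax = 0
Saddle point exists! Game value = 0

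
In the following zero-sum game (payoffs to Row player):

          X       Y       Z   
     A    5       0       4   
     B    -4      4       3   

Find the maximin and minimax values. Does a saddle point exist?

Maximin = 0, Minimax = 4, Saddle: False

Work:
Row minimums: [0, -4] → maximin = 0
Column maximums: [5, 4, 4] → minimax = 4
No saddle point (maximin ≠ minimax). Mixed strategy needed.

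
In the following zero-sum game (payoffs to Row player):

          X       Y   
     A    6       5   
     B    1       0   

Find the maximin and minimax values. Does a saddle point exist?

Maximin = 5, Minimax = 5, Saddle: True

Work:
Row minimums: [5, 0] → maximin = 5
Column maximums: [6, 5] → minimax = 5
Saddle point exists! Game value = 5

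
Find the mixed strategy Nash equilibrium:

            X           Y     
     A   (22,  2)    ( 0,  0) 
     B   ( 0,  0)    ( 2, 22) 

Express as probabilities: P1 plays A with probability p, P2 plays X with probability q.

p = 0.9167, q = 0.0833

Work:
Find probabilities that make opponent indifferent:
P2 chooses q to make P1 indifferent between A and B
P1 chooses p to make P2 indifferent between X and Y
Mixed NE: P1 plays (A: 0.9167, B: 0.0833), P2 plays (X: 0.0833, Y: 0.9167)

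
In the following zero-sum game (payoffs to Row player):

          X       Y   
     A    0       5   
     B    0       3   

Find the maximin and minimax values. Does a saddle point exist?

Maximin = 0, Minimax = 0, Saddle: True

Work:
Row minimums: [0, 0] → maximin = 0
Column maximums: [0, 5] → minimax = 0
Saddle point exists! Game value = 0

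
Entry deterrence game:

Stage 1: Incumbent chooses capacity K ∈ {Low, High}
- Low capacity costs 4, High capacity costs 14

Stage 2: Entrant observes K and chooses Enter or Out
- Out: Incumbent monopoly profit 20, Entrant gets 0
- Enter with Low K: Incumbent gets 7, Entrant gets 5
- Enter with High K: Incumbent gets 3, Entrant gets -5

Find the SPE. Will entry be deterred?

SPE: (High, Enter|Low, Out|High); Entry deterred. Incumbent net profit = 6

Work:
After Low K: Entrant enters (5 > 0)
After High K: Entrant stays out (-5 < 0)
Incumbent: Low → 7−4=3, High → 20−14=6
Incumbent chooses High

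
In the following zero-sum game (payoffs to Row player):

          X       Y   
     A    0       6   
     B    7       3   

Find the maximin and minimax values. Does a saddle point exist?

Maximin = 3, Minimax = 6, Saddle: False

Work:
Row minimums: [0, 3] → maximin = 3
Column maximums: [7, 6] → minimax = 6
No saddle point (maximin ≠ minimax). Mixed strategy needed.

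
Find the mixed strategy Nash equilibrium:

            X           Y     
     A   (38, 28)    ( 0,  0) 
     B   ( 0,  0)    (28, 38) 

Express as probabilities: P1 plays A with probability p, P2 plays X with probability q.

p = 0.5758, q = 0.4242

Work:
Find probabilities that make opponent indifferent:
P2 chooses q to make P1 indifferent between A and B
P1 chooses p to make P2 indifferent between X and Y
Mixed NE: P1 plays (A: 0.5758, B: 0.4242), P2 plays (X: 0.4242, Y: 0.5758)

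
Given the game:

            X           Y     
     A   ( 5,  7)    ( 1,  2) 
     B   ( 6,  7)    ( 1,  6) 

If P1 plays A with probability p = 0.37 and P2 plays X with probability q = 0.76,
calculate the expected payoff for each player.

E[P1] = 4.5188, E[P2] = 6.4048

Work:
E[P1] = p·q·π₁(A,X) + p·(1-q)·π₁(A,Y) + (1-p)·q·π₁(B,X) + (1-p)·(1-q)·π₁(B,Y)
= 0.37·0.76·5 + 0.37·0.24·1 + 0.63·0.76·6 + 0.63·0.24·1
= 4.5188

E[P2] = 6.4048 (similar calculation)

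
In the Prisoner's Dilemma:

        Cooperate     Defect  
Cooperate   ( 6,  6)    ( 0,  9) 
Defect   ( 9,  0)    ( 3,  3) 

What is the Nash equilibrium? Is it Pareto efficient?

(Defect, Defect) is NE; not Pareto efficient

Work:
Defect dominates Cooperate for both players:
If P2 cooperates: Defect (9) > Cooperate (6)
If P2 defects: Defect (3) > Cooperate (0)
NE: (Defect, Defect) with payoff (3, 3)
But (Cooperate, Cooperate) = (6, 6) Pareto dominates (3, 3)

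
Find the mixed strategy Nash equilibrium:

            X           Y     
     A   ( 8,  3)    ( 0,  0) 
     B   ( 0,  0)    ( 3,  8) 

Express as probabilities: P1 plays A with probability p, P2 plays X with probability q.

p = 0.7273, q = 0.2727

Work:
Find probabilities that make opponent indifferent:
P2 chooses q to make P1 indifferent between A and B
P1 chooses p to make P2 indifferent between X and Y
Mixed NE: P1 plays (A: 0.7273, B: 0.2727), P2 plays (X: 0.2727, Y: 0.7273)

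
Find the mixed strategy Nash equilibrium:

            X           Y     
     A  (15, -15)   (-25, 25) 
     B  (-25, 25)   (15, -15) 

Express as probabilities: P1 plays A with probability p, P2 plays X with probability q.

p = 0.5, q = 0.5

Work:
Find probabilities that make opponent indifferent:
P2 chooses q to make P1 indifferent between A and B
P1 chooses p to make P2 indifferent between X and Y
Mixed NE: P1 plays (A: 0.5, B: 0.5), P2 plays (X: 0.5, Y: 0.5)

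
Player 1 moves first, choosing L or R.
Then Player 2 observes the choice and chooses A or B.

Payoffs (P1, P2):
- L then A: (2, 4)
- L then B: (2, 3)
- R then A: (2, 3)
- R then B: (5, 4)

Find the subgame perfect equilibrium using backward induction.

P1 plays R, P2 plays A after L and B after R; Payoff (5, 4)

Work:
Backward induction:
After L: P2 chooses A → P1 gets 2
After R: P2 chooses B → P1 gets 5
P1 chooses R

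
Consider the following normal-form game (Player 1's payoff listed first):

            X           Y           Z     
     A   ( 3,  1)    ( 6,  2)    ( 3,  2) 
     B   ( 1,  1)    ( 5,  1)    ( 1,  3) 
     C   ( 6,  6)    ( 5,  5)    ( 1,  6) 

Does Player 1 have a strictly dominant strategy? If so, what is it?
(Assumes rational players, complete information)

No strictly dominant strategy exists for Player 1

Work:
A strategy strictly dominates another if it gives a strictly higher payoff against every opponent action. Compare each pair of P1's strategies column-by-column:
  A vs B: [3 vs 1, 6 vs 5, 3 vs 1] → A strictly dominates B
  A vs C: [3 vs 6, 6 vs 5, 3 vs 1] → A does not strictly dominate C (column X: 3 ≤ 6)
  B vs A: [1 vs 3, 5 vs 6, 1 vs 3] → B does not strictly dominate A (column X: 1 ≤ 3)
  B vs C: [1 vs 6, 5 vs 5, 1 vs 1] → B does not strictly dominate C (column X: 1 ≤ 6)
  C vs A: [6 vs 3, 5 vs 6, 1 vs 3] → C does not strictly dominate A (column Y: 5 ≤ 6)
  C vs B: [6 vs 1, 5 vs 5, 1 vs 1] → C does not strictly dominate B (column Y: 5 ≤ 5)
No single strategy strictly dominates all others → no strictly dominant strategy.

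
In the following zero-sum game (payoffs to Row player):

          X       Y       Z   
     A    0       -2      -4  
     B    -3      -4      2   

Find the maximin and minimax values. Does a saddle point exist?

Maximin = -4, Minimax = -2, Saddle: False

Work:
Row minimums: [-4, -4] → maximin = -4
Column maximums: [0, -2, 2] → minimax = -2
No saddle point (maximin ≠ minimax). Mixed strategy needed.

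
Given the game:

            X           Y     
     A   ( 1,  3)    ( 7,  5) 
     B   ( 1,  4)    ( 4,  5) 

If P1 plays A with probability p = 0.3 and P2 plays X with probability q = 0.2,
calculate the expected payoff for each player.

E[P1] = 4.12, E[P2] = 4.74

Work:
E[P1] = p·q·π₁(A,X) + p·(1-q)·π₁(A,Y) + (1-p)·q·π₁(B,X) + (1-p)·(1-q)·π₁(B,Y)
= 0.3·0.2·1 + 0.3·0.8·7 + 0.7·0.2·1 + 0.7·0.8·4
= 4.12

E[P2] = 4.74 (similar calculation)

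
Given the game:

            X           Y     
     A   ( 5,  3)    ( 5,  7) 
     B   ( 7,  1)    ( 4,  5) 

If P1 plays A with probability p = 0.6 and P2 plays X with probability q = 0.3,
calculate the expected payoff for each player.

E[P1] = 4.96, E[P2] = 5.0

Work:
E[P1] = p·q·π₁(A,X) + p·(1-q)·π₁(A,Y) + (1-p)·q·π₁(B,X) + (1-p)·(1-q)·π₁(B,Y)
= 0.6·0.3·5 + 0.6·0.7·5 + 0.4·0.3·7 + 0.4·0.7·4
= 4.96

E[P2] = 5.0 (similar calculation)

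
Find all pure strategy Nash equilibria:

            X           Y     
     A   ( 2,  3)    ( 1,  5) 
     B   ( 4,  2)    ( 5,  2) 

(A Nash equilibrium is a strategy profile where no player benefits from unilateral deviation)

Nash equilibrium: (B, X), (B, Y)

Work:
Best responses:
  P1 vs X: payoffs [2, 4] → best response B (payoff 4)
  P1 vs Y: payoffs [1, 5] → best response B (payoff 5)
  P2 vs A: payoffs [3, 5] → best response Y (payoff 5)
  P2 vs B: payoffs [2, 2] → best response X/Y (payoff 2)
Mutual best responses: (B,X), (B,Y) → Nash equilibria.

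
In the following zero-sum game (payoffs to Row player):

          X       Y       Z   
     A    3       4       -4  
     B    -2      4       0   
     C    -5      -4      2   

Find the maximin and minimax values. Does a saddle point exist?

Maximin = -2, Minimax = 2, Saddle: False

Work:
Row minimums: [-4, -2, -5] → maximin = -2
Column maximums: [3, 4, 2] → minimax = 2
No saddle point (maximin ≠ minimax). Mixed strategy needed.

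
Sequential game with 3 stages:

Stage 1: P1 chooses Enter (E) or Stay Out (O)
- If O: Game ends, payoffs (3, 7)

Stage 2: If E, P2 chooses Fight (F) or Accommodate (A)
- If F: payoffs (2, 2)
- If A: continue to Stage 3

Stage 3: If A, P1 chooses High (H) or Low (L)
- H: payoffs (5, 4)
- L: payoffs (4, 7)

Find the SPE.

SPE: (E, A, H); Outcome (5, 4)

Work:
Stage 3: P1 chooses H (5 vs 4)
Stage 2: P2: F->2, A->4 (anticipating H). Choose A
Stage 1: P1: O->3, E->5 (anticipating A, H). Choose E
SPE path: E -> A -> H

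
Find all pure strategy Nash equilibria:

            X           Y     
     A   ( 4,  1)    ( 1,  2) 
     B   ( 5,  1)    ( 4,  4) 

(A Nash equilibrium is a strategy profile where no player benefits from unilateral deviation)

Nash equilibrium: (B, Y)

Work:
Best responses:
  P1 vs X: payoffs [4, 5] → best response B (payoff 5)
  P1 vs Y: payoffs [1, 4] → best response B (payoff 4)
  P2 vs A: payoffs [1, 2] → best response Y (payoff 2)
  P2 vs B: payoffs [1, 4] → best response Y (payoff 4)
Mutual best responses: (B,Y) → Nash equilibria.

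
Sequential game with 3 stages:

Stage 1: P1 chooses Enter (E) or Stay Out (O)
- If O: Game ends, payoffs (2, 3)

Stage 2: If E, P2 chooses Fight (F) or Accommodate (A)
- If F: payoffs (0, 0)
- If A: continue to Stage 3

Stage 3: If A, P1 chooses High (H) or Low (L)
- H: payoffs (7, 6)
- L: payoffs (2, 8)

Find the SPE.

SPE: (E, A, H); Outcome (7, 6)

Work:
Stage 3: P1 chooses H (7 vs 2)
Stage 2: P2: F->0, A->6 (anticipating H). Choose A
Stage 1: P1: O->2, E->7 (anticipating A, H). Choose E
SPE path: E -> A -> H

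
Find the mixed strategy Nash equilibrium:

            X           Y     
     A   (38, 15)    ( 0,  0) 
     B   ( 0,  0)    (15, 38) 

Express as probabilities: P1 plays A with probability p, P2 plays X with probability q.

p = 0.717, q = 0.283

Work:
Find probabilities that make opponent indifferent:
P2 chooses q to make P1 indifferent between A and B
P1 chooses p to make P2 indifferent between X and Y
Mixed NE: P1 plays (A: 0.717, B: 0.283), P2 plays (X: 0.283, Y: 0.717)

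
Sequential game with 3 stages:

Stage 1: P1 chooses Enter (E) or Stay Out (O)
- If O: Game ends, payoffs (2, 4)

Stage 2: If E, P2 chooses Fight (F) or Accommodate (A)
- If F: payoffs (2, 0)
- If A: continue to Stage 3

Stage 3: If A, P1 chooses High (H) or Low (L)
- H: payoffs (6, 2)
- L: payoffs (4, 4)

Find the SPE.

SPE: (E, A, H); Outcome (6, 2)

Work:
Stage 3: P1 chooses H (6 vs 4)
Stage 2: P2: F->0, A->2 (anticipating H). Choose A
Stage 1: P1: O->2, E->6 (anticipating A, H). Choose E
SPE path: E -> A -> H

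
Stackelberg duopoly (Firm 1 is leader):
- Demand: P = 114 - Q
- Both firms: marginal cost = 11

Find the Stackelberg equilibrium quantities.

q₁* (leader) = 51.5, q₂* (follower) = 25.75

Work:
Follower's reaction: q₂ = (a - c - q₁)/2
Leader substitutes: π₁ = q₁·(a - q₁ - (a-c-q₁)/2 - c)
FOC: q₁* = (114 - 11)/2 = 51.50
Then: q₂* = (114 - 11 - 51.5)/2 = 25.75
Leader has first-mover advantage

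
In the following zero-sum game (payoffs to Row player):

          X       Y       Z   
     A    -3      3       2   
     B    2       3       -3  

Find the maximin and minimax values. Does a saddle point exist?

Maximin = -3, Minimax = 2, Saddle: False

Work:
Row minimums: [-3, -3] → maximin = -3
Column maximums: [2, 3, 2] → minimax = 2
No saddle point (maximin ≠ minimax). Mixed strategy needed.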